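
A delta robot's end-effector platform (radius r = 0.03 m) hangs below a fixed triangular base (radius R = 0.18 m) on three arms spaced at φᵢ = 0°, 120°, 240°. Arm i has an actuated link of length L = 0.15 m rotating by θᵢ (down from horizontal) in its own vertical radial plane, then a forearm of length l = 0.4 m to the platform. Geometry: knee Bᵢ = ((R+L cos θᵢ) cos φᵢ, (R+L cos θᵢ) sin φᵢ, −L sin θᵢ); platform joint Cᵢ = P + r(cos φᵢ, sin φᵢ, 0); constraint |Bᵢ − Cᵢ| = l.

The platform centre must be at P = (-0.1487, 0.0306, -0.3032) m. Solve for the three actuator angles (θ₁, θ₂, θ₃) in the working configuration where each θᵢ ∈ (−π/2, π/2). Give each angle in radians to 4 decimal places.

θ₁ = 1.1346, θ₂ = -0.1741, θ₃ = 0.1746

φ1=0.0° → target in arm frame (-0.1487, 0.0306)
  A cos θ + B sin θ = C:  0.2987·cos θ + -0.3032·sin θ = -0.1486
  θ1 = atan2(B,A) + arccos(C/0.4256) = 1.1346
arm 2 (φ=120.0°): x'=0.1009, y'=0.1135
  e−x'=0.0491;  (l²−L²−(e−x')²−y'²−z²)/2L = 0.1009
  √(A²+B²)=0.3072;  θ2 = -1.4101+1.2360 ≈ -0.1741
rotate P by −φ3: (0.0478, -0.1441, -0.3032)
  e−x'=0.1022;  (l²−L²−(e−x')²−y'²−z²)/2L = 0.0479
  √(A²+B²)=0.3199;  θ3 = -1.2458+1.4204 ≈ 0.1746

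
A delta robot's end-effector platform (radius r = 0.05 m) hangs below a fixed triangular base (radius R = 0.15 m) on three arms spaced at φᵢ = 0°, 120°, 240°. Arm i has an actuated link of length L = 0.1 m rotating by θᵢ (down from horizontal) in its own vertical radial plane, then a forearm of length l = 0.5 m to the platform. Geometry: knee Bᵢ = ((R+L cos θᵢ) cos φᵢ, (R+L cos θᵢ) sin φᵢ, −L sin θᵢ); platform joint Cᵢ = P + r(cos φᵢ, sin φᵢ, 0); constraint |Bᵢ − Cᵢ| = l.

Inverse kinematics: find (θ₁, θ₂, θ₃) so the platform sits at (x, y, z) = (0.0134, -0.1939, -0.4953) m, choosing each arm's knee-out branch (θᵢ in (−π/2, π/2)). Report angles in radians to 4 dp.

arm 1 (φ=0.0°): x'=0.0134, y'=-0.1939
  e−x'=0.0866;  (l²−L²−(e−x')²−y'²−z²)/2L = -0.2521
  γ=atan2(-0.4953,0.0866)=-1.3977;  ψ=arccos(-0.5014)=2.0960;  θ1=γ+ψ≈0.6983
arm 2 (φ=120.0°): x'=-0.1746, y'=0.0853
  A cos θ + B sin θ = C:  0.2746·cos θ + -0.4953·sin θ = -0.4401
  θ2 = atan2(B,A) + arccos(C/0.5663) = 1.3963
rotate P by −φ3: (0.1612, 0.1086, -0.4953)
  A=-0.0612, B=-0.4953, C=(l²−L²−A²−y'²−z²)/(2L)=-0.1043
  γ=atan2(-0.4953,-0.0612)=-1.6938;  ψ=arccos(-0.2089)=1.7813;  θ3=γ+ψ≈0.0875

θ₁ = 0.6983, θ₂ = 1.3963, θ₃ = 0.0875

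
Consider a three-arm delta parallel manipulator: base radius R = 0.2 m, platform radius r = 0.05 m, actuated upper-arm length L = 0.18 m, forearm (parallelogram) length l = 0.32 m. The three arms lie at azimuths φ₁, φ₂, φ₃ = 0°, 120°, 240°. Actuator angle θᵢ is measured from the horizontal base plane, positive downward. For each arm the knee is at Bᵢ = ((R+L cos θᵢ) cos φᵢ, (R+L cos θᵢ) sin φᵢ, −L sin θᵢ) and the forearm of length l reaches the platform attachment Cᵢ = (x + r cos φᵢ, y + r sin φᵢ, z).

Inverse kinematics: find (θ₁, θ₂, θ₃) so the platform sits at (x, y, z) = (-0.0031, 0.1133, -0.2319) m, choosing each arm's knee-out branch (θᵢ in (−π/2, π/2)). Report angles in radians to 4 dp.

θ₁ = 0.7853, θ₂ = 0.0872, θ₃ = 1.2218

φ1=0.0° → target in arm frame (-0.0031, 0.1133)
  A cos θ + B sin θ = C:  0.1531·cos θ + -0.2319·sin θ = -0.0557
  θ1 = atan2(B,A) + arccos(C/0.2779) = 0.7853
arm 2 (φ=120.0°): x'=0.0997, y'=-0.0540
  e−x'=0.0503;  (l²−L²−(e−x')²−y'²−z²)/2L = 0.0299
  γ=atan2(-0.2319,0.0503)=-1.3571;  ψ=arccos(0.1262)=1.4443;  θ2=γ+ψ≈0.0872
arm 3 (φ=240.0°): x'=-0.0966, y'=-0.0593
  A cos θ + B sin θ = C:  0.2466·cos θ + -0.2319·sin θ = -0.1336
  γ=atan2(-0.2319,0.2466)=-0.7547;  ψ=arccos(-0.3947)=1.9765;  θ3=γ+ψ≈1.2218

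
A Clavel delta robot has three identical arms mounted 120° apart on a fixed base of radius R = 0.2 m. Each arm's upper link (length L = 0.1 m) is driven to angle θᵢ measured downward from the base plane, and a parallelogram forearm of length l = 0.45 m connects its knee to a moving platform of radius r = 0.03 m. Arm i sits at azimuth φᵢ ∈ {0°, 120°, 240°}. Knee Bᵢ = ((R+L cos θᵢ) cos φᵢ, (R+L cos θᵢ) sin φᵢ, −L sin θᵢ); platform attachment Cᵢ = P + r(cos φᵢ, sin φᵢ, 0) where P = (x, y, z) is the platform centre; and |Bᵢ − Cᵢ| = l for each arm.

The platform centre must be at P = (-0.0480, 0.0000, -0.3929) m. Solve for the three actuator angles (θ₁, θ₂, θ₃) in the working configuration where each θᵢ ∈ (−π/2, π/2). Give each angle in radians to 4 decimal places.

θ₁ = 0.6113, θ₂ = 0.1748, θ₃ = 0.1748

arm 1 (φ=0.0°): x'=-0.0480, y'=0.0000
  e−x'=0.2180;  (l²−L²−(e−x')²−y'²−z²)/2L = -0.0470
  θ1 = atan2(B,A) + arccos(C/0.4493) = 0.6113
φ2=120.0° → target in arm frame (0.0240, 0.0416)
  A cos θ + B sin θ = C:  0.1460·cos θ + -0.3929·sin θ = 0.0754
  √(A²+B²)=0.4191;  θ2 = -1.2150+1.3899 ≈ 0.1748
rotate P by −φ3: (0.0240, -0.0416, -0.3929)
  A cos θ + B sin θ = C:  0.1460·cos θ + -0.3929·sin θ = 0.0754
  √(A²+B²)=0.4191;  θ3 = -1.2150+1.3899 ≈ 0.1748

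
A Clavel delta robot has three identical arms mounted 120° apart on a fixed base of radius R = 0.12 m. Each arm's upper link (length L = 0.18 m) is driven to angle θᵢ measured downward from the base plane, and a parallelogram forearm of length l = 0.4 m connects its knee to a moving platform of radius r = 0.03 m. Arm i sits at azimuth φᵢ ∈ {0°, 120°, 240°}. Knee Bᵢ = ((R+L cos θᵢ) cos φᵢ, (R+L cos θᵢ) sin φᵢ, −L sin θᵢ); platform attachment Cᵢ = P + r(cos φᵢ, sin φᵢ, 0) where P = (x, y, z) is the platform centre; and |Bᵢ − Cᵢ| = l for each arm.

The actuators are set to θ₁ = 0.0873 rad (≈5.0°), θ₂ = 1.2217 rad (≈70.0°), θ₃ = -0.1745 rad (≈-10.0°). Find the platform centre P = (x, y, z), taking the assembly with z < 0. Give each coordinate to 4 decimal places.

arm 1 at φ=0.0°: (R−r)+L cos θ1 = 0.2693;  O1 = (0.2693, 0.0000, -0.0157)
φ2=120.0°: virtual centre (-0.0758, 0.1313, -0.1691), radius l
O3 = (0.2673·cos240.0°, 0.2673·sin240.0°, 0.0313) = (-0.1336, -0.2315, 0.0313)
|O₂|²−|O₁|² = -0.0212;  |O₃|²−|O₁|² = -0.0004
linear system: -0.6902x+0.2625y = -0.0212−-0.3069z; -0.8059x+-0.4629y = -0.0004−0.0939z
Cramer: x(z) = 0.0187-0.2211z;  y(z) = -0.0317+0.5877z
sphere 1 gives Az²+Bz+C=0 with A=1.3943, B=0.1050, C=-0.0959;  B²−4AC=0.5460;  roots -0.3026, 0.2273;  negative root z = -0.3026
x = 0.0856, y = -0.2095

(0.0856, -0.2095, -0.3026)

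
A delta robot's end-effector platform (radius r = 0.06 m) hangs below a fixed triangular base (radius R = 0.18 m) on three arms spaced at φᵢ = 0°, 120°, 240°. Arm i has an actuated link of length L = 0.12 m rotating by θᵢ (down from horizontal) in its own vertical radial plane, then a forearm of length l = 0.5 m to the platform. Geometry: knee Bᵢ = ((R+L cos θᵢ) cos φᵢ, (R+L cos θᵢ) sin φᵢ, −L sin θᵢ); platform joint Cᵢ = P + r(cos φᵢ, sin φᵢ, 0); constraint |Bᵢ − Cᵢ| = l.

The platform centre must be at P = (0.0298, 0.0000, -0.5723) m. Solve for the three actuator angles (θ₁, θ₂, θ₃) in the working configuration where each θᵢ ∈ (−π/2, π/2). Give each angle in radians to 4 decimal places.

θ₁ = 0.9596, θ₂ = 1.1344, θ₃ = 1.1344

φ1=0.0° → target in arm frame (0.0298, 0.0000)
  e−x'=0.0902;  (l²−L²−(e−x')²−y'²−z²)/2L = -0.4169
  √(A²+B²)=0.5794;  θ1 = -1.4145+2.3741 ≈ 0.9596
φ2=120.0° → target in arm frame (-0.0149, -0.0258)
  A=0.1349, B=-0.5723, C=(l²−L²−A²−y'²−z²)/(2L)=-0.4616
  √(A²+B²)=0.5880;  θ2 = -1.3393+2.4737 ≈ 1.1344
rotate P by −φ3: (-0.0149, 0.0258, -0.5723)
  A=0.1349, B=-0.5723, C=(l²−L²−A²−y'²−z²)/(2L)=-0.4616
  √(A²+B²)=0.5880;  θ3 = -1.3393+2.4737 ≈ 1.1344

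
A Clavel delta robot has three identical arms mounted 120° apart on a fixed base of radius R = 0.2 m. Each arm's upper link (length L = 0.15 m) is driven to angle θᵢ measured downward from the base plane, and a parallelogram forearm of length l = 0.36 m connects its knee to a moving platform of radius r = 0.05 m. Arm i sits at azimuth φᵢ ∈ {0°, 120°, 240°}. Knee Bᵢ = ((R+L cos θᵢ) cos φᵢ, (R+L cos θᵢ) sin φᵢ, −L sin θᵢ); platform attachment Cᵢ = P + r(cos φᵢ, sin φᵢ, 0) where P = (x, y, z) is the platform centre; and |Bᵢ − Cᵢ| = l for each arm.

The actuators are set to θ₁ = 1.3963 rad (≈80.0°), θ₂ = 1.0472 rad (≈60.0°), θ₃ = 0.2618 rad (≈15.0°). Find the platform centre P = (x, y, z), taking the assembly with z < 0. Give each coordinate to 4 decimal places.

arm 1 at φ=0.0°: e+L cos θ1 = 0.1760;  S1 = (0.1760, 0.0000, -0.1477)
S2 = (0.2250·cos120.0°, 0.2250·sin120.0°, -0.1299) = (-0.1125, 0.1949, -0.1299)
arm 3 at φ=240.0°: e+L cos θ3 = 0.2949;  S3 = (-0.1474, -0.2554, -0.0388)
|S₂|²−|S₁|² = 0.0147;  |S₃|²−|S₁|² = 0.0357
[-0.5771 0.3897 0.0356]·P = 0.0147;  [-0.6470 -0.5108 0.2178]·P = 0.0357
det = 0.5469;  x = -0.0391+0.1885z,  y = -0.0202+0.1877z
into |P−S₁|² = l²: 1.0707z² + 0.2067z + -0.0611 = 0;  Δ = 0.3043;  z = -0.3541 or 0.1611 → z<0 root = -0.3541
x = -0.1059, y = -0.0867

(-0.1059, -0.0867, -0.3541)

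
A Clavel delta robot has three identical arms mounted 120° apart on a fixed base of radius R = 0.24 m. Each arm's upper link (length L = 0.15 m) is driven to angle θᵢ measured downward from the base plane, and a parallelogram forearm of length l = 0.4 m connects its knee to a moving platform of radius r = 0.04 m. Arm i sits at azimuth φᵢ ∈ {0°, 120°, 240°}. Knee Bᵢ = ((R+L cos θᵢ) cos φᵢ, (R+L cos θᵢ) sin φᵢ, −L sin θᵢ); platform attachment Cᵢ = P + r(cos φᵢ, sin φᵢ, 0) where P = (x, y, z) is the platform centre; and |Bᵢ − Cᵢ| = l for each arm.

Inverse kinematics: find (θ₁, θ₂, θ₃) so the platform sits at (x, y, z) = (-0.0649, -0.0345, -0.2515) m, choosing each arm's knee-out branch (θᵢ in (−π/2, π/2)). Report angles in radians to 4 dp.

θ₁ = 0.7850, θ₂ = 0.3488, θ₃ = -0.1745

φ1=0.0° → target in arm frame (-0.0649, -0.0345)
  A=0.2649, B=-0.2515, C=(l²−L²−A²−y'²−z²)/(2L)=0.0096
  γ=atan2(-0.2515,0.2649)=-0.7595;  ψ=arccos(0.0263)=1.5445;  θ1=γ+ψ≈0.7850
arm 2 (φ=120.0°): x'=0.0026, y'=0.0735
  e−x'=0.1974;  (l²−L²−(e−x')²−y'²−z²)/2L = 0.0996
  θ2 = atan2(B,A) + arccos(C/0.3197) = 0.3488
rotate P by −φ3: (0.0623, -0.0390, -0.2515)
  A cos θ + B sin θ = C:  0.1377·cos θ + -0.2515·sin θ = 0.1793
  θ3 = atan2(B,A) + arccos(C/0.2867) = -0.1745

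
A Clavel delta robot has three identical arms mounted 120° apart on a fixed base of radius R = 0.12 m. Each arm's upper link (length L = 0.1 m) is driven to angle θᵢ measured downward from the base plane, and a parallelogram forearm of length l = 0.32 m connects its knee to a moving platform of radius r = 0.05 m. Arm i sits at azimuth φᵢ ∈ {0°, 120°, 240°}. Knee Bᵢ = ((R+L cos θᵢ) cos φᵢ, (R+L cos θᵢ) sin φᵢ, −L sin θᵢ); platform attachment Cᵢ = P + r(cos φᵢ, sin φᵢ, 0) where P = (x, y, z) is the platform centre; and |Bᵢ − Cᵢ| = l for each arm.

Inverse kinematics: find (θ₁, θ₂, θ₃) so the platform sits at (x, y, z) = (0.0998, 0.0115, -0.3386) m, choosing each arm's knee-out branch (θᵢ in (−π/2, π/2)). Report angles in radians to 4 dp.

φ1=0.0° → target in arm frame (0.0998, 0.0115)
  A cos θ + B sin θ = C:  -0.0298·cos θ + -0.3386·sin θ = -0.1164
  γ=atan2(-0.3386,-0.0298)=-1.6586;  ψ=arccos(-0.3423)=1.9202;  θ1=γ+ψ≈0.2616
rotate P by −φ2: (-0.0399, -0.0922, -0.3386)
  e−x'=0.1099;  (l²−L²−(e−x')²−y'²−z²)/2L = -0.2142
  θ2 = atan2(B,A) + arccos(C/0.3560) = 0.9595
arm 3 (φ=240.0°): x'=-0.0599, y'=0.0807
  A=0.1299, B=-0.3386, C=(l²−L²−A²−y'²−z²)/(2L)=-0.2281
  γ=atan2(-0.3386,0.1299)=-1.2046;  ψ=arccos(-0.6290)=2.2511;  θ3=γ+ψ≈1.0465

θ₁ = 0.2616, θ₂ = 0.9595, θ₃ = 1.0465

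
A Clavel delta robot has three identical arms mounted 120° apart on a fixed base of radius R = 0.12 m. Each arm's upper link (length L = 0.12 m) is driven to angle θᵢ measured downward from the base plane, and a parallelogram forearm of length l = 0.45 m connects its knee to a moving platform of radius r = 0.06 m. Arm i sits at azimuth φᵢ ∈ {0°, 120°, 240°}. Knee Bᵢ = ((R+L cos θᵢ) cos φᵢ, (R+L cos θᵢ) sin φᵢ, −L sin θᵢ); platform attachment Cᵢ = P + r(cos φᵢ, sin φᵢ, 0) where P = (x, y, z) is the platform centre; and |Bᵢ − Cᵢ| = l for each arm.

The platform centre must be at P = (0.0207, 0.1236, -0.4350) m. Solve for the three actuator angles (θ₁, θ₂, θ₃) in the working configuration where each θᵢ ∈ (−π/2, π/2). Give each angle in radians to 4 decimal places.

rotate P by −φ1: (0.0207, 0.1236, -0.4350)
  e−x'=0.0393;  (l²−L²−(e−x')²−y'²−z²)/2L = -0.0748
  γ=atan2(-0.4350,0.0393)=-1.4807;  ψ=arccos(-0.1712)=1.7428;  θ1=γ+ψ≈0.2622
rotate P by −φ2: (0.0967, -0.0797, -0.4350)
  e−x'=-0.0367;  (l²−L²−(e−x')²−y'²−z²)/2L = -0.0368
  γ=atan2(-0.4350,-0.0367)=-1.6549;  ψ=arccos(-0.0843)=1.6552;  θ2=γ+ψ≈0.0002
φ3=240.0° → target in arm frame (-0.1174, -0.0439)
  A=0.1774, B=-0.4350, C=(l²−L²−A²−y'²−z²)/(2L)=-0.1438
  √(A²+B²)=0.4698;  θ3 = -1.1836+1.8819 ≈ 0.6984

θ₁ = 0.2622, θ₂ = 0.0002, θ₃ = 0.6984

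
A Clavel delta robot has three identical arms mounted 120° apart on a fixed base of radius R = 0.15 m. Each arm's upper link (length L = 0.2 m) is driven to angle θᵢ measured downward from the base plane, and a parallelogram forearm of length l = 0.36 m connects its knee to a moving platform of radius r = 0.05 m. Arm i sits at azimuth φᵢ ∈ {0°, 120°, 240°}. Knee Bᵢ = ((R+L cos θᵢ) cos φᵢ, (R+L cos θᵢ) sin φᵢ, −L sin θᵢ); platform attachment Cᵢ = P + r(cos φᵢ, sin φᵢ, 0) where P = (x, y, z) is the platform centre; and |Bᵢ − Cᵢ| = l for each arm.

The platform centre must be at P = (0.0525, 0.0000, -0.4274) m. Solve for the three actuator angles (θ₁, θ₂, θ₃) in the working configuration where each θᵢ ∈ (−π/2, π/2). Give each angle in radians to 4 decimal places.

φ1=0.0° → target in arm frame (0.0525, 0.0000)
  A=0.0475, B=-0.4274, C=(l²−L²−A²−y'²−z²)/(2L)=-0.2383
  √(A²+B²)=0.4300;  θ1 = -1.4601+2.1582 ≈ 0.6981
rotate P by −φ2: (-0.0262, -0.0455, -0.4274)
  A cos θ + B sin θ = C:  0.1262·cos θ + -0.4274·sin θ = -0.2777
  θ2 = atan2(B,A) + arccos(C/0.4457) = 0.9599
arm 3 (φ=240.0°): x'=-0.0263, y'=0.0455
  A=0.1263, B=-0.4274, C=(l²−L²−A²−y'²−z²)/(2L)=-0.2777
  γ=atan2(-0.4274,0.1263)=-1.2836;  ψ=arccos(-0.6231)=2.2435;  θ3=γ+ψ≈0.9599

θ₁ = 0.6981, θ₂ = 0.9599, θ₃ = 0.9599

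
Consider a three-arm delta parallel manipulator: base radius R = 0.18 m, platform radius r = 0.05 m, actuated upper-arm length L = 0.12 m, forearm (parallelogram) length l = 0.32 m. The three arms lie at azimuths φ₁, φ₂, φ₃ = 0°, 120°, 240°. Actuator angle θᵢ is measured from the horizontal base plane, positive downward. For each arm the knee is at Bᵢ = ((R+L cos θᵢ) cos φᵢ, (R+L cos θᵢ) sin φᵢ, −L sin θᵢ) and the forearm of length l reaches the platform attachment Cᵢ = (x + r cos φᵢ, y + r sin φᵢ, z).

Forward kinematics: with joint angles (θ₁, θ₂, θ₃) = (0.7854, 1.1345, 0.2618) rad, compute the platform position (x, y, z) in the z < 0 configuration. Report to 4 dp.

arm 1 at φ=0.0°: (R−r)+L cos θ1 = 0.2149;  O1 = (0.2149, 0.0000, -0.0849)
arm 2 at φ=120.0°: (R−r)+L cos θ2 = 0.1807;  O2 = (-0.0904, 0.1565, -0.1088)
φ3=240.0°: virtual centre (-0.1230, -0.2130, -0.0311), radius l
|O₂|²−|O₁|² = -0.0089;  |O₃|²−|O₁|² = 0.0081
[-0.6104 0.3130 -0.0478]·P = -0.0089;  [-0.6756 -0.4259 0.1076]·P = 0.0081
Cramer: x(z) = 0.0027+0.0282z;  y(z) = -0.0232+0.2078z
sphere 1 gives Az²+Bz+C=0 with A=1.0440, B=0.1481, C=-0.0496;  B²−4AC=0.2292;  roots -0.3002, 0.1584;  negative root z = -0.3002
x = -0.0058, y = -0.0856

(-0.0058, -0.0856, -0.3002)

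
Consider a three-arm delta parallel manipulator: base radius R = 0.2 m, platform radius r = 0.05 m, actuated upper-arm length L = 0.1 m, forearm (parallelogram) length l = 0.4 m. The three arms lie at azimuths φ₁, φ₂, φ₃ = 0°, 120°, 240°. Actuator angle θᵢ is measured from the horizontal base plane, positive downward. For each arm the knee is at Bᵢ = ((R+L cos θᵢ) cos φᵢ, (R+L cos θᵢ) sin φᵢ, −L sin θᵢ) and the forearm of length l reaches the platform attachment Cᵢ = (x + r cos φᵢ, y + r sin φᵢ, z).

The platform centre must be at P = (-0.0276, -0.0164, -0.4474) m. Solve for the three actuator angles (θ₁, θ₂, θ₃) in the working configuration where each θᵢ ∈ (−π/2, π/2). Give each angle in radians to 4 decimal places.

θ₁ = 1.3968, θ₂ = 1.2221, θ₃ = 1.0473

rotate P by −φ1: (-0.0276, -0.0164, -0.4474)
  A cos θ + B sin θ = C:  0.1776·cos θ + -0.4474·sin θ = -0.4099
  γ=atan2(-0.4474,0.1776)=-1.1929;  ψ=arccos(-0.8515)=2.5897;  θ1=γ+ψ≈1.3968
rotate P by −φ2: (-0.0004, 0.0321, -0.4474)
  e−x'=0.1504;  (l²−L²−(e−x')²−y'²−z²)/2L = -0.3691
  θ2 = atan2(B,A) + arccos(C/0.4720) = 1.2221
φ3=240.0° → target in arm frame (0.0280, -0.0157)
  A=0.1220, B=-0.4474, C=(l²−L²−A²−y'²−z²)/(2L)=-0.3265
  θ3 = atan2(B,A) + arccos(C/0.4637) = 1.0473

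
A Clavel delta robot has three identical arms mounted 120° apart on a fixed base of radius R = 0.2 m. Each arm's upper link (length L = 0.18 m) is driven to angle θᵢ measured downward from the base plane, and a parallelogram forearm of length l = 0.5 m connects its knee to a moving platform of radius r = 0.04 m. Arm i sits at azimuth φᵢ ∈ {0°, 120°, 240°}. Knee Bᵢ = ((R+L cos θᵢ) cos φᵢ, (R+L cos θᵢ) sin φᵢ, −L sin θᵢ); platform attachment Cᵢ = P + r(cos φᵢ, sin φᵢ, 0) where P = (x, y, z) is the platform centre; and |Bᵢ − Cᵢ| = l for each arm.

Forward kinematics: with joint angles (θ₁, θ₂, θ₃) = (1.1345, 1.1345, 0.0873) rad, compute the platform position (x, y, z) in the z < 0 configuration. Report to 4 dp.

(-0.0978, -0.1694, -0.4946)

arm 1 at φ=0.0°: e+L cos θ1 = 0.2361;  O1 = (0.2361, 0.0000, -0.1631)
arm 2 at φ=120.0°: e+L cos θ2 = 0.2361;  O2 = (-0.1180, 0.2044, -0.1631)
φ3=240.0°: virtual centre (-0.1697, -0.2939, -0.0157), radius l
eliminate P² terms by subtracting sphere 1 from 2 and 3
plane₁₂: -0.7082x+0.4089y+0.0000z = 0.0000
Cramer: x(z) = -0.0181+0.1612z;  y(z) = -0.0313+0.2792z
into |P−O₁|² = l²: 1.1039z² + 0.2269z + -0.1578 = 0;  Δ = 0.7484;  z = -0.4946 or 0.2891 → z<0 root = -0.4946
x = -0.0978, y = -0.1694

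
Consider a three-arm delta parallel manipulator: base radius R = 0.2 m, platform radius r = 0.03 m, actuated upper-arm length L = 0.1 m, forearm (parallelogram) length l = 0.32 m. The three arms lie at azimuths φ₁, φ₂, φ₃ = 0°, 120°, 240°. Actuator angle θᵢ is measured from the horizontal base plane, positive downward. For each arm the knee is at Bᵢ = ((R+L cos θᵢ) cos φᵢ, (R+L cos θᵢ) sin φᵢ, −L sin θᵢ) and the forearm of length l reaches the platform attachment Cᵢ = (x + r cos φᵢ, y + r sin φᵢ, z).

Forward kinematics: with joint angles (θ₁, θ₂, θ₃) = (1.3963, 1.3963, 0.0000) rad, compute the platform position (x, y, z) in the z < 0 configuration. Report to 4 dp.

arm 1 at φ=0.0°: ρ1 = 0.1874;  O1 = (0.1874, 0.0000, -0.0985)
φ2=120.0°: virtual centre (-0.0937, 0.1623, -0.0985), radius l
O3 = (0.2700·cos240.0°, 0.2700·sin240.0°, 0.0000) = (-0.1350, -0.2338, 0.0000)
|O₂|²−|O₁|² = 0.0000;  |O₃|²−|O₁|² = 0.0281
[-0.5621 0.3245 0.0000]·P = 0.0000;  [-0.6447 -0.4677 0.1970]·P = 0.0281
det = 0.4721;  x = -0.0193+0.1354z,  y = -0.0335+0.2345z
into |P−O₁|² = l²: 1.0733z² + 0.1253z + -0.0489 = 0;  Δ = 0.2255;  z = -0.2796 or 0.1628 → z<0 root = -0.2796
x = -0.0572, y = -0.0990

(-0.0572, -0.0990, -0.2796)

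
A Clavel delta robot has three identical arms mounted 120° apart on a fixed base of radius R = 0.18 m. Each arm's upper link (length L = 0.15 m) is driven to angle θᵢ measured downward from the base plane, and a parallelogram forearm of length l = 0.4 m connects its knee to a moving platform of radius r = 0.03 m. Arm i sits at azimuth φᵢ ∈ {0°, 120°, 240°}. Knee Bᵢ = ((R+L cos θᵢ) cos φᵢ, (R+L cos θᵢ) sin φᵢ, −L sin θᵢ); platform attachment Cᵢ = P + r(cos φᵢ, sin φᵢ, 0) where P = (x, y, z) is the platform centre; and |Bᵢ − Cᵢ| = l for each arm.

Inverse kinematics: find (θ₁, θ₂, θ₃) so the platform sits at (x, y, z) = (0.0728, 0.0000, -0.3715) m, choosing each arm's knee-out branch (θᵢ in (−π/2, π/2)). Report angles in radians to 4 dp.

θ₁ = 0.2618, θ₂ = 0.7851, θ₃ = 0.7851

arm 1 (φ=0.0°): x'=0.0728, y'=0.0000
  e−x'=0.0772;  (l²−L²−(e−x')²−y'²−z²)/2L = -0.0216
  γ=atan2(-0.3715,0.0772)=-1.3659;  ψ=arccos(-0.0569)=1.6277;  θ1=γ+ψ≈0.2618
arm 2 (φ=120.0°): x'=-0.0364, y'=-0.0630
  e−x'=0.1864;  (l²−L²−(e−x')²−y'²−z²)/2L = -0.1308
  θ2 = atan2(B,A) + arccos(C/0.4156) = 0.7851
φ3=240.0° → target in arm frame (-0.0364, 0.0630)
  e−x'=0.1864;  (l²−L²−(e−x')²−y'²−z²)/2L = -0.1308
  √(A²+B²)=0.4156;  θ3 = -1.1057+1.8909 ≈ 0.7851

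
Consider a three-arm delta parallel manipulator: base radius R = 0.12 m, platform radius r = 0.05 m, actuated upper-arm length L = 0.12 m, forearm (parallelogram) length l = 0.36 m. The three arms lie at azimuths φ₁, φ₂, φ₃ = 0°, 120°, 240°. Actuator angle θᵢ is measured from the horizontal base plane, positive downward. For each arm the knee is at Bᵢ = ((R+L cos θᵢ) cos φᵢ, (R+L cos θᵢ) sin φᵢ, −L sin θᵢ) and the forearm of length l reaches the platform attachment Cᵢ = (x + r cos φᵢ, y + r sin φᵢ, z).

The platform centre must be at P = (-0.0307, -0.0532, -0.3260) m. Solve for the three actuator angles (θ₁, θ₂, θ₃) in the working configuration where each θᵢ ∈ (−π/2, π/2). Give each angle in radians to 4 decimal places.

arm 1 (φ=0.0°): x'=-0.0307, y'=-0.0532
  e−x'=0.1007;  (l²−L²−(e−x')²−y'²−z²)/2L = -0.0169
  θ1 = atan2(B,A) + arccos(C/0.3412) = 0.3490
arm 2 (φ=120.0°): x'=-0.0307, y'=0.0532
  A cos θ + B sin θ = C:  0.1007·cos θ + -0.3260·sin θ = -0.0169
  √(A²+B²)=0.3412;  θ2 = -1.2711+1.6203 ≈ 0.3491
arm 3 (φ=240.0°): x'=0.0614, y'=0.0000
  A cos θ + B sin θ = C:  0.0086·cos θ + -0.3260·sin θ = 0.0369
  θ3 = atan2(B,A) + arccos(C/0.3261) = -0.0870

θ₁ = 0.3490, θ₂ = 0.3491, θ₃ = -0.0870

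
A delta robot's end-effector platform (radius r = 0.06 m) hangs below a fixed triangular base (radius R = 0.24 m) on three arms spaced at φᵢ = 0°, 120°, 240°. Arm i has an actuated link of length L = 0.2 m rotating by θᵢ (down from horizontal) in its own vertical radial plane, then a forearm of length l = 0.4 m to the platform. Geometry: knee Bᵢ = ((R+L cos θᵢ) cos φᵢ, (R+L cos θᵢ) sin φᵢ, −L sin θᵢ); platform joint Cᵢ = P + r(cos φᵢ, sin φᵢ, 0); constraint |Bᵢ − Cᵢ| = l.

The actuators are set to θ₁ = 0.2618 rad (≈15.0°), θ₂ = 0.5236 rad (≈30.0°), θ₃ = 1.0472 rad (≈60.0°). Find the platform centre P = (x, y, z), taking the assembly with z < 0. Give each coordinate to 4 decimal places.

(0.0721, 0.0697, -0.3058)

φ1=0.0°: virtual centre (0.3732, 0.0000, -0.0518), radius l
φ2=120.0°: virtual centre (-0.1766, 0.3059, -0.1000), radius l
arm 3 at φ=240.0°: e+L cos θ3 = 0.2800;  centre 3 = (-0.1400, -0.2425, -0.1732)
|centre ₂|²−|centre ₁|² = -0.0072;  |centre ₃|²−|centre ₁|² = -0.0335
plane₁₂: -1.0996x+0.6118y+-0.0965z = -0.0072
Cramer: x(z) = 0.0207-0.1683z;  y(z) = 0.0254-0.1447z
into |P−centre ₁|² = l²: 1.0493z² + 0.2148z + -0.0324 = 0;  Δ = 0.1822;  z = -0.3058 or 0.1010 → z<0 root = -0.3058
x = 0.0721, y = 0.0697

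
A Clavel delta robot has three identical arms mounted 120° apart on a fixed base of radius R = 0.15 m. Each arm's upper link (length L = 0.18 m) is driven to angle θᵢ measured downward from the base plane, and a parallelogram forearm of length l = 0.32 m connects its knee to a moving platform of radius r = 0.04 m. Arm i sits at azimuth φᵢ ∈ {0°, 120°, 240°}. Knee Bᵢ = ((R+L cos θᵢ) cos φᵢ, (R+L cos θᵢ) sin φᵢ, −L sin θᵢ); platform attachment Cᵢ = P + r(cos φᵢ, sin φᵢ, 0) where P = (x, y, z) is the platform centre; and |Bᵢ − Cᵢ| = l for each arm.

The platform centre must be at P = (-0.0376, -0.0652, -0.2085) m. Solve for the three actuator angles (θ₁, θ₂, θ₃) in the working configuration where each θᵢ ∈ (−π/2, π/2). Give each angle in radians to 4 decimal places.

θ₁ = 0.6107, θ₂ = 0.6110, θ₃ = -0.1741

φ1=0.0° → target in arm frame (-0.0376, -0.0652)
  e−x'=0.1476;  (l²−L²−(e−x')²−y'²−z²)/2L = 0.0014
  √(A²+B²)=0.2555;  θ1 = -0.9548+1.5655 ≈ 0.6107
φ2=120.0° → target in arm frame (-0.0377, 0.0652)
  A=0.1477, B=-0.2085, C=(l²−L²−A²−y'²−z²)/(2L)=0.0013
  γ=atan2(-0.2085,0.1477)=-0.9546;  ψ=arccos(0.0052)=1.5656;  θ2=γ+ψ≈0.6110
arm 3 (φ=240.0°): x'=0.0753, y'=0.0000
  e−x'=0.0347;  (l²−L²−(e−x')²−y'²−z²)/2L = 0.0703
  γ=atan2(-0.2085,0.0347)=-1.4057;  ψ=arccos(0.3328)=1.2316;  θ3=γ+ψ≈-0.1741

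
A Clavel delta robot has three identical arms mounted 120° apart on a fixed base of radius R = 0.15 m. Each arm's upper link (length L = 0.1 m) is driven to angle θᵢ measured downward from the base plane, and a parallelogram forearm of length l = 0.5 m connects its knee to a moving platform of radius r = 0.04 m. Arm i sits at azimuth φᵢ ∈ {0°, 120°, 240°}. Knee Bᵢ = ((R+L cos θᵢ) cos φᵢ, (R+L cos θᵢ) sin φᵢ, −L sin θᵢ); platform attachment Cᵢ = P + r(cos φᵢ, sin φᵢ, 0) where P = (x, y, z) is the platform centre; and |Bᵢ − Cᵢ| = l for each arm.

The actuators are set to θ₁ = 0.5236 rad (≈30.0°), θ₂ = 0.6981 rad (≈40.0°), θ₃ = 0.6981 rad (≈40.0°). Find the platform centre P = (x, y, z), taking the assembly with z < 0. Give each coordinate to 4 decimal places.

(0.0295, 0.0000, -0.5212)

arm 1 at φ=0.0°: ρ1 = 0.1966;  O1 = (0.1966, 0.0000, -0.0500)
O2 = (0.1866·cos120.0°, 0.1866·sin120.0°, -0.0643) = (-0.0933, 0.1616, -0.0643)
arm 3 at φ=240.0°: ρ3 = 0.1866;  O3 = (-0.0933, -0.1616, -0.0643)
subtract pairs → two planes through P
[-0.5798 0.3232 -0.0286]·P = -0.0022;  [-0.5798 -0.3232 -0.0286]·P = -0.0022
Cramer: x(z) = 0.0038-0.0492z;  y(z) = 0.0000+0.0000z
into |P−O₁|² = l²: 1.0024z² + 0.1190z + -0.2103 = 0;  Δ = 0.8575;  z = -0.5212 or 0.4025 → z<0 root = -0.5212
x = 0.0295, y = 0.0000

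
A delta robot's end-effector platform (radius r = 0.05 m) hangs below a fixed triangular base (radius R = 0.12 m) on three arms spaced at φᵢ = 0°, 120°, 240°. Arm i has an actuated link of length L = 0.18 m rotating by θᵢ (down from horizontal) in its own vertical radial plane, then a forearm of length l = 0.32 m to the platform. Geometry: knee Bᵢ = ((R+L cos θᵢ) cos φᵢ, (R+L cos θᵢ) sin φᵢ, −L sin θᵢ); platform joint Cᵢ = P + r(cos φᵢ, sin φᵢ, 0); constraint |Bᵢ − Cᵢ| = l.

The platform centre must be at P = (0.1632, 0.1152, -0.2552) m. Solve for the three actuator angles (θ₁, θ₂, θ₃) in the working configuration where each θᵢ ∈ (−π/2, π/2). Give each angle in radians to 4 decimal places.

θ₁ = -0.1746, θ₂ = 0.6106, θ₃ = 1.3090

rotate P by −φ1: (0.1632, 0.1152, -0.2552)
  A=-0.0932, B=-0.2552, C=(l²−L²−A²−y'²−z²)/(2L)=-0.0475
  θ1 = atan2(B,A) + arccos(C/0.2717) = -0.1746
φ2=120.0° → target in arm frame (0.0182, -0.1989)
  e−x'=0.0518;  (l²−L²−(e−x')²−y'²−z²)/2L = -0.1039
  γ=atan2(-0.2552,0.0518)=-1.3704;  ψ=arccos(-0.3988)=1.9810;  θ2=γ+ψ≈0.6106
rotate P by −φ3: (-0.1814, 0.0837, -0.2552)
  e−x'=0.2514;  (l²−L²−(e−x')²−y'²−z²)/2L = -0.1815
  γ=atan2(-0.2552,0.2514)=-0.7930;  ψ=arccos(-0.5066)=2.1020;  θ3=γ+ψ≈1.3090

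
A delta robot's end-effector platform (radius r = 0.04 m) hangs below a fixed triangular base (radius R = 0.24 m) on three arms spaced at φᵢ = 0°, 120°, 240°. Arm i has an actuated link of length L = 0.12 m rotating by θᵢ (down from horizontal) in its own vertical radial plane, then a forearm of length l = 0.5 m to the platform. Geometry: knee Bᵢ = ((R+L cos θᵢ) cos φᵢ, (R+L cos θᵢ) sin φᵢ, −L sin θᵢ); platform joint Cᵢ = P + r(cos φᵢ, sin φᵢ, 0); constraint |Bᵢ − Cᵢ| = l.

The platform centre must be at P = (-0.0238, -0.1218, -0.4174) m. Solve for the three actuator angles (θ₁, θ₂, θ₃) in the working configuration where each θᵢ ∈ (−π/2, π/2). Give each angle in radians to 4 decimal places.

θ₁ = 0.5234, θ₂ = 0.8727, θ₃ = -0.3495

φ1=0.0° → target in arm frame (-0.0238, -0.1218)
  A cos θ + B sin θ = C:  0.2238·cos θ + -0.4174·sin θ = -0.0148
  γ=atan2(-0.4174,0.2238)=-1.0786;  ψ=arccos(-0.0312)=1.6020;  θ1=γ+ψ≈0.5234
φ2=120.0° → target in arm frame (-0.0936, 0.0815)
  e−x'=0.2936;  (l²−L²−(e−x')²−y'²−z²)/2L = -0.1311
  γ=atan2(-0.4174,0.2936)=-0.9578;  ψ=arccos(-0.2568)=1.8306;  θ2=γ+ψ≈0.8727
φ3=240.0° → target in arm frame (0.1174, 0.0403)
  A=0.0826, B=-0.4174, C=(l²−L²−A²−y'²−z²)/(2L)=0.2205
  √(A²+B²)=0.4255;  θ3 = -1.3754+1.0259 ≈ -0.3495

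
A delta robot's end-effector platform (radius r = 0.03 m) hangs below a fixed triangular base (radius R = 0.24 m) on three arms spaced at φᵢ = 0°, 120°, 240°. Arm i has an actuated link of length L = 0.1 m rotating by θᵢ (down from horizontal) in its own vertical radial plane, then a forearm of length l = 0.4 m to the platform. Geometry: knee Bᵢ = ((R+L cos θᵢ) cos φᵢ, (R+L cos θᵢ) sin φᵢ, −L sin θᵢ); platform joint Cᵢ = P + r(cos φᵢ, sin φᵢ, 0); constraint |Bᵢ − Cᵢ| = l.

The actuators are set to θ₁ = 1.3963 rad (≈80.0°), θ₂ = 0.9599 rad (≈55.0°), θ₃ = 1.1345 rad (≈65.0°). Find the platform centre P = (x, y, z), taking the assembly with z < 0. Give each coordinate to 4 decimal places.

(-0.0326, 0.0143, -0.4022)

φ1=0.0°: virtual centre (0.2274, 0.0000, -0.0985), radius l
φ2=120.0°: virtual centre (-0.1337, 0.2315, -0.0819), radius l
φ3=240.0°: virtual centre (-0.1261, -0.2185, -0.0906), radius l
subtract pairs → two planes through P
linear system: -0.7221x+0.4631y = 0.0168−0.0331z; -0.7070x+-0.4369y = 0.0105−0.0157z
det = 0.6429;  x = -0.0189+0.0338z,  y = 0.0067+-0.0188z
sphere 1 gives Az²+Bz+C=0 with A=1.0015, B=0.1800, C=-0.0896;  B²−4AC=0.3913;  roots -0.4022, 0.2224;  negative root z = -0.4022
x = -0.0326, y = 0.0143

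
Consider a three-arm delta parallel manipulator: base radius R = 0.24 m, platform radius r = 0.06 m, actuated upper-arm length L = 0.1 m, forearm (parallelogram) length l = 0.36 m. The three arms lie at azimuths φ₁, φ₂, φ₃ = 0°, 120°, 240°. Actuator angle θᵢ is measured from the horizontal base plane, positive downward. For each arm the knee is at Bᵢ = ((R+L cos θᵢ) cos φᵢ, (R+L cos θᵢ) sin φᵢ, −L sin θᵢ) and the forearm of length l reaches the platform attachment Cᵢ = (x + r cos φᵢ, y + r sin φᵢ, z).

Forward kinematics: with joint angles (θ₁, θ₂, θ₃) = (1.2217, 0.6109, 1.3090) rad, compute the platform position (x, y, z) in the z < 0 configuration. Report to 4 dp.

centre 1 = (0.2142·cos0.0°, 0.2142·sin0.0°, -0.0940) = (0.2142, 0.0000, -0.0940)
centre 2 = (0.2619·cos120.0°, 0.2619·sin120.0°, -0.0574) = (-0.1310, 0.2268, -0.0574)
arm 3 at φ=240.0°: e+L cos θ3 = 0.2059;  centre 3 = (-0.1029, -0.1783, -0.0966)
subtract pairs → two planes through P
linear system: -0.6903x+0.4536y = 0.0172−0.0732z; -0.6343x+-0.3566y = -0.0030−-0.0052z
Cramer: x(z) = -0.0089+0.0444z;  y(z) = 0.0243-0.0938z
into |P−centre ₁|² = l²: 1.0108z² + 0.1636z + -0.0704 = 0;  Δ = 0.3114;  z = -0.3569 or 0.1951 → z<0 root = -0.3569
x = -0.0248, y = 0.0577

(-0.0248, 0.0577, -0.3569)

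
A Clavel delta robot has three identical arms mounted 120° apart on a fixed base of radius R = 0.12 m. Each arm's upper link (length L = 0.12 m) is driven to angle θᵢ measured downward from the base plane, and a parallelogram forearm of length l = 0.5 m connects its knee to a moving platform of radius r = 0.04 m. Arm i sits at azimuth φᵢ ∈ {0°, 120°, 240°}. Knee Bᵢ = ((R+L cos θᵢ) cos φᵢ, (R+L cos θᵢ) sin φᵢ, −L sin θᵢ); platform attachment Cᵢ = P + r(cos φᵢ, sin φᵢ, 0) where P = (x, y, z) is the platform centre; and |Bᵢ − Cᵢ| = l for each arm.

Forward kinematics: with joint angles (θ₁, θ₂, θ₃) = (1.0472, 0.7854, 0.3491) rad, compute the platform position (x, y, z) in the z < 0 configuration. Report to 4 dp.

(-0.1046, -0.0779, -0.5330)

S1 = (0.1400·cos0.0°, 0.1400·sin0.0°, -0.1039) = (0.1400, 0.0000, -0.1039)
φ2=120.0°: virtual centre (-0.0824, 0.1428, -0.0849), radius l
φ3=240.0°: virtual centre (-0.0964, -0.1669, -0.0410), radius l
|S₂|²−|S₁|² = 0.0040;  |S₃|²−|S₁|² = 0.0084
linear system: -0.4449x+0.2855y = 0.0040−0.0381z; -0.4728x+-0.3339y = 0.0084−0.1258z
det = 0.2835;  x = -0.0132+0.1716z,  y = -0.0066+0.1337z
into |P−S₁|² = l²: 1.0473z² + 0.1535z + -0.2157 = 0;  Δ = 0.9272;  z = -0.5330 or 0.3864 → z<0 root = -0.5330
x = -0.1046, y = -0.0779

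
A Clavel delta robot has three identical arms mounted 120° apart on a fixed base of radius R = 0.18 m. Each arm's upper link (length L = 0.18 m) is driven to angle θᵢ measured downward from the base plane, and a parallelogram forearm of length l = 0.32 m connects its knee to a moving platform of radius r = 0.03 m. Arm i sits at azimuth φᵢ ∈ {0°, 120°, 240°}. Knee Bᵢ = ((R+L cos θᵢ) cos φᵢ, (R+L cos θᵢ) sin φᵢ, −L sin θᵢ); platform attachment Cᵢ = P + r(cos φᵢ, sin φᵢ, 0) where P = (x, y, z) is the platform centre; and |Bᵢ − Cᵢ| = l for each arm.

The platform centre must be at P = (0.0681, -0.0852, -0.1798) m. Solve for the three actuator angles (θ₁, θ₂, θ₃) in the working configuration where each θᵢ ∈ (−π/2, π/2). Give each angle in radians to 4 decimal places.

θ₁ = 0.0876, θ₂ = 1.2217, θ₃ = 0.3486

φ1=0.0° → target in arm frame (0.0681, -0.0852)
  e−x'=0.0819;  (l²−L²−(e−x')²−y'²−z²)/2L = 0.0658
  θ1 = atan2(B,A) + arccos(C/0.1976) = 0.0876
arm 2 (φ=120.0°): x'=-0.1078, y'=-0.0164
  A cos θ + B sin θ = C:  0.2578·cos θ + -0.1798·sin θ = -0.0808
  √(A²+B²)=0.3143;  θ2 = -0.6089+1.8306 ≈ 1.2217
arm 3 (φ=240.0°): x'=0.0397, y'=0.1016
  A=0.1103, B=-0.1798, C=(l²−L²−A²−y'²−z²)/(2L)=0.0422
  √(A²+B²)=0.2109;  θ3 = -1.0207+1.3693 ≈ 0.3486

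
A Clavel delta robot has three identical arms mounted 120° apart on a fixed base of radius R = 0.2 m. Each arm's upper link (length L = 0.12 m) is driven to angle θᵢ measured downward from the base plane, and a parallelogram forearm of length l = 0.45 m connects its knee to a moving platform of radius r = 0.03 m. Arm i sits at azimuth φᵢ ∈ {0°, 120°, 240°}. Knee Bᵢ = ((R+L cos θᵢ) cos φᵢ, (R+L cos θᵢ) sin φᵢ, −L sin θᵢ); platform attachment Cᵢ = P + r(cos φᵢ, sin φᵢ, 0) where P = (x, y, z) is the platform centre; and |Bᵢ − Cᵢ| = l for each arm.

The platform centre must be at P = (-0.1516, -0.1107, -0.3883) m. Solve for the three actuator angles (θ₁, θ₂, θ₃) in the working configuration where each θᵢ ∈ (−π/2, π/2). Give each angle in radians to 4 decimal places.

θ₁ = 1.3961, θ₂ = 0.7854, θ₃ = -0.3497

rotate P by −φ1: (-0.1516, -0.1107, -0.3883)
  e−x'=0.3216;  (l²−L²−(e−x')²−y'²−z²)/2L = -0.3265
  γ=atan2(-0.3883,0.3216)=-0.8791;  ψ=arccos(-0.6476)=2.2752;  θ1=γ+ψ≈1.3961
arm 2 (φ=120.0°): x'=-0.0201, y'=0.1866
  A cos θ + B sin θ = C:  0.1901·cos θ + -0.3883·sin θ = -0.1402
  √(A²+B²)=0.4323;  θ2 = -1.1156+1.9010 ≈ 0.7854
arm 3 (φ=240.0°): x'=0.1717, y'=-0.0759
  e−x'=-0.0017;  (l²−L²−(e−x')²−y'²−z²)/2L = 0.1315
  θ3 = atan2(B,A) + arccos(C/0.3883) = -0.3497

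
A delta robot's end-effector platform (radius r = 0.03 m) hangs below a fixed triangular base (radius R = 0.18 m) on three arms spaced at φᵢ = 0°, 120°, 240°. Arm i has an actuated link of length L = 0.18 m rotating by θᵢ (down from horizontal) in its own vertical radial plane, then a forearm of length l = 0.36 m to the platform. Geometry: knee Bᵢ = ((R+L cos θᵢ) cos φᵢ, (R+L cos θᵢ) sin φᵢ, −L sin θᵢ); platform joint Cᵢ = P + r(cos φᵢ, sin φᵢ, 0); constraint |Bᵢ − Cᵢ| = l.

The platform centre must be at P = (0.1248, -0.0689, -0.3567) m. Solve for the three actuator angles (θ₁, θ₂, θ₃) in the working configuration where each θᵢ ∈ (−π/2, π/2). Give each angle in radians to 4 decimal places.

θ₁ = 0.3492, θ₂ = 1.3965, θ₃ = 0.9601

arm 1 (φ=0.0°): x'=0.1248, y'=-0.0689
  e−x'=0.0252;  (l²−L²−(e−x')²−y'²−z²)/2L = -0.0984
  √(A²+B²)=0.3576;  θ1 = -1.5003+1.8495 ≈ 0.3492
φ2=120.0° → target in arm frame (-0.1221, -0.0736)
  A=0.2721, B=-0.3567, C=(l²−L²−A²−y'²−z²)/(2L)=-0.3041
  θ2 = atan2(B,A) + arccos(C/0.4486) = 1.3965
φ3=240.0° → target in arm frame (-0.0027, 0.1425)
  A cos θ + B sin θ = C:  0.1527·cos θ + -0.3567·sin θ = -0.2047
  θ3 = atan2(B,A) + arccos(C/0.3880) = 0.9601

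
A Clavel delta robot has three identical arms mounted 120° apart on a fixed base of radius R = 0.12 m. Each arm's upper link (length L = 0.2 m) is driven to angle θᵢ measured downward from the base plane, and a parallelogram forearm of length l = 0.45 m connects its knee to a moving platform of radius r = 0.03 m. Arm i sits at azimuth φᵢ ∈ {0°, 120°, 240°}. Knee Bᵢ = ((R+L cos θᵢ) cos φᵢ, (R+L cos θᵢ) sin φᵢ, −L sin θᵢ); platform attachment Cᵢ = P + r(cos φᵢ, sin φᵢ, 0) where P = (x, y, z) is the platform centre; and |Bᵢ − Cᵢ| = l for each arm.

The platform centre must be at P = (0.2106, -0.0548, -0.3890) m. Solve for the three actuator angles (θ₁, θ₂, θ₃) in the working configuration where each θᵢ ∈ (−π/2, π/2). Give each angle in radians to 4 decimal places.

θ₁ = -0.2615, θ₂ = 0.9600, θ₃ = 0.6980

rotate P by −φ1: (0.2106, -0.0548, -0.3890)
  A cos θ + B sin θ = C:  -0.1206·cos θ + -0.3890·sin θ = -0.0159
  γ=atan2(-0.3890,-0.1206)=-1.8714;  ψ=arccos(-0.0391)=1.6099;  θ1=γ+ψ≈-0.2615
rotate P by −φ2: (-0.1528, -0.1550, -0.3890)
  A cos θ + B sin θ = C:  0.2428·cos θ + -0.3890·sin θ = -0.1794
  γ=atan2(-0.3890,0.2428)=-1.0129;  ψ=arccos(-0.3913)=1.9729;  θ2=γ+ψ≈0.9600
φ3=240.0° → target in arm frame (-0.0578, 0.2098)
  A=0.1478, B=-0.3890, C=(l²−L²−A²−y'²−z²)/(2L)=-0.1367
  √(A²+B²)=0.4161;  θ3 = -1.2076+1.9056 ≈ 0.6980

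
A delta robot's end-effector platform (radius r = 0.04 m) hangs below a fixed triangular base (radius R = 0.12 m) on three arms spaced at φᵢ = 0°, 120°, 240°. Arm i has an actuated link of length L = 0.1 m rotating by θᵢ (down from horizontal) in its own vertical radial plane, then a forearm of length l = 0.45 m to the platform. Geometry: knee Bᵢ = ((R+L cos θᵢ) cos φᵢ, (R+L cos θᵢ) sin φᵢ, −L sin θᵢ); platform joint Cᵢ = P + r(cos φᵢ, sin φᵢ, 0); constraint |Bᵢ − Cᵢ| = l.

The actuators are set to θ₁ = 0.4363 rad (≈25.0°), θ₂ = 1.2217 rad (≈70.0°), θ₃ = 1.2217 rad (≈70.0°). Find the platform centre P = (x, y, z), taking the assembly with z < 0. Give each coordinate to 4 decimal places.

O1 = (0.1706·cos0.0°, 0.1706·sin0.0°, -0.0423) = (0.1706, 0.0000, -0.0423)
φ2=120.0°: virtual centre (-0.0571, 0.0989, -0.0940), radius l
O3 = (0.1142·cos240.0°, 0.1142·sin240.0°, -0.0940) = (-0.0571, -0.0989, -0.0940)
eliminate P² terms by subtracting sphere 1 from 2 and 3
linear system: -0.4555x+0.1978y = -0.0090−-0.1034z; -0.4555x+-0.1978y = -0.0090−-0.1034z
Cramer: x(z) = 0.0198-0.2271z;  y(z) = 0.0000+0.0000z
quadratic in z: (1.0516)z²+(0.1530)z+(-0.1780)=0, √Δ=0.8786 → z ∈ {-0.4905, 0.3450}; z = -0.4905 (taking z<0)
x = 0.1312, y = 0.0000

(0.1312, 0.0000, -0.4905)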